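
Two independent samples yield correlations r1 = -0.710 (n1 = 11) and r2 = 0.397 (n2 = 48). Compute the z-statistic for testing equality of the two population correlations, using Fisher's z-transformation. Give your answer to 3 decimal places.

z1 = atanh(-0.710) = -0.887184,  z2 = atanh(0.397) = 0.420083
SE = √(1/(n1−3) + 1/(n2−3)) = √(1/8 + 1/45) = √(0.1250000 + 0.0222222) = √0.1472222 = 0.383695
z = (z1 − z2)/SE = (-0.887184 − 0.420083) / 0.383695 = -1.307267 / 0.383695 = -3.407

-3.407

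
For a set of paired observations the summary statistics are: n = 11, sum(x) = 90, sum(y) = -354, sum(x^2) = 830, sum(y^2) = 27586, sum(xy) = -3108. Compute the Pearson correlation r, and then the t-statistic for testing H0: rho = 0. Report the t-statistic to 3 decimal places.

S_xy = nΣxy − ΣxΣy = 11·(-3108) − 90·(-354) = -34188 − (-31860) = -2328
S_xx = nΣx² − (Σx)² = 11·830 − 90² = 9130 − 8100 = 1030
S_yy = nΣy² − (Σy)² = 11·27586 − (-354)² = 303446 − 125316 = 178130
r = S_xy / √(S_xx·S_yy) = -2328 / √(1030·178130) = -2328 / √183473900 = -2328 / 13545.2538 = -0.1719
t = r·√(n−2)/√(1−r²) = -0.1719·√9 / √(1−0.029550) = -0.515700 / 0.985114 = -0.523

-0.523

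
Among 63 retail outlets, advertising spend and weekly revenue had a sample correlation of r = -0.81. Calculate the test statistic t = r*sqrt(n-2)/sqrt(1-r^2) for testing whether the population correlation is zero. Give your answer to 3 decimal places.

-10.788

1 − r² = 1 − 0.6561 = 0.3439;  √(1−r²) = 0.586430
√(n−2) = √61 = 7.810250
t = r·√(n−2)/√(1−r²) = -0.81 · 7.810250 / 0.586430 = -10.788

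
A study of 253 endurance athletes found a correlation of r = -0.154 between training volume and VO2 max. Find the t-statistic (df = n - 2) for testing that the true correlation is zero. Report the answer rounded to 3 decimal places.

-2.469

t = r·√(n−2) / √(1−r²) with r = -0.154, n = 253
  = -0.154·√251 / √(1 − 0.023716)
  = -0.154·15.842980 / 0.988071
  = -2.439819 / 0.988071 = -2.469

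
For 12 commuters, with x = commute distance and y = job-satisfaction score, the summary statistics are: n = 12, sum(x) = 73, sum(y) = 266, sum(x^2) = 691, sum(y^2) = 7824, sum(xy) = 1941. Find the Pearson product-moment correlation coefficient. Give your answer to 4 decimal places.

Numerator: nΣxy − (Σx)(Σy) = 12·1941 − (73)(266) = 3874
Denominator: √[(nΣx²−(Σx)²)(nΣy²−(Σy)²)]
  nΣx²−(Σx)² = 12·691 − 5329 = 2963;  nΣy²−(Σy)² = 12·7824 − 70756 = 23132
  √(2963·23132) = √68540116 = 8278.8958
r = 3874 / 8278.8958 = 0.4679

0.4679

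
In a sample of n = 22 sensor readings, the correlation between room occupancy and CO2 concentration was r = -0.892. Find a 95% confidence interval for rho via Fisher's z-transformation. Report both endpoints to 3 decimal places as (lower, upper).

Fisher z: z_r = atanh(r) = ½·ln((1+(-0.892))/(1−(-0.892))) = -1.431629
SE(z) = 1/√(n−3) = 1/√19 = 0.229416
95% ⇒ z* = 1.960; margin = 1.960·0.229416 = 0.449655
CI on z-scale: (-1.881284, -0.981974)
Back-transform: tanh(-1.881284) = -0.954606, tanh(-0.981974) = -0.753919

(-0.955, -0.754)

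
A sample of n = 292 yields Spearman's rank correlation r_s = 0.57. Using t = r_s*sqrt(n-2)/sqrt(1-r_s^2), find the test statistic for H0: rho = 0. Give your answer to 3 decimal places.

t = r_s·√(n−2) / √(1−r_s²) with r_s = 0.57, n = 292
  = 0.57·√290 / √(1 − 0.3249)
  = 0.57·17.029386 / 0.821645
  = 9.706750 / 0.821645 = 11.814

11.814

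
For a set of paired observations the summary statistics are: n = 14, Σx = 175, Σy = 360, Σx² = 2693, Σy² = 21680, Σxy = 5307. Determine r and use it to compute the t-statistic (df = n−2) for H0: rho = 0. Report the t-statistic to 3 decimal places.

S_xy = nΣxy − ΣxΣy = 14·5307 − 175·360 = 74298 − 63000 = 11298
S_xx = nΣx² − (Σx)² = 14·2693 − 175² = 37702 − 30625 = 7077
S_yy = nΣy² − (Σy)² = 14·21680 − 360² = 303520 − 129600 = 173920
r = S_xy / √(S_xx·S_yy) = 11298 / √(7077·173920) = 11298 / √1230831840 = 11298 / 35083.2131 = 0.3220
t = r·√(n−2)/√(1−r²) = 0.3220·√12 / √(1−0.103684) = 1.115441 / 0.946740 = 1.178

1.178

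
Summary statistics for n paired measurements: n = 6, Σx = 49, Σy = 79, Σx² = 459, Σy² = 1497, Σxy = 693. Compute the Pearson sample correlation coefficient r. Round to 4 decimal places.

0.2918

Numerator: nΣxy − (Σx)(Σy) = 6·693 − (49)(79) = 287
Denominator: √[(nΣx²−(Σx)²)(nΣy²−(Σy)²)]
  nΣx²−(Σx)² = 6·459 − 2401 = 353;  nΣy²−(Σy)² = 6·1497 − 6241 = 2741
  √(353·2741) = √967573 = 983.6529
r = 287 / 983.6529 = 0.2918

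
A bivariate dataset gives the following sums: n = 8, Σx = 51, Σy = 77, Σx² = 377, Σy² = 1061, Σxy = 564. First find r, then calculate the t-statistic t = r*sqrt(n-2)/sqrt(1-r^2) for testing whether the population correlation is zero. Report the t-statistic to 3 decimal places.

1.689

S_xy = nΣxy − ΣxΣy = 8·564 − 51·77 = 4512 − 3927 = 585
S_xx = nΣx² − (Σx)² = 8·377 − 51² = 3016 − 2601 = 415
S_yy = nΣy² − (Σy)² = 8·1061 − 77² = 8488 − 5929 = 2559
r = S_xy / √(S_xx·S_yy) = 585 / √(415·2559) = 585 / √1061985 = 585 / 1030.5266 = 0.5677
t = r·√(n−2)/√(1−r²) = 0.5677·√6 / √(1−0.322283) = 1.390575 / 0.823236 = 1.689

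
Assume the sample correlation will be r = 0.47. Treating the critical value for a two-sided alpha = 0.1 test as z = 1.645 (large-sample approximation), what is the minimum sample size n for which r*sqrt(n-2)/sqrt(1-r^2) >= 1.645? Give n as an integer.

r√(n−2)/√(1−r²) ≥ 1.645  ⇔  n−2 ≥ (1.645)²·(1−r²)/r²
(1−r²)/r² = (1−0.2209)/0.2209 = 3.5269
n ≥ 2 + 2.706025·3.5269 = 2 + 9.5439 = 11.5439
⌈11.5439⌉ = 12

12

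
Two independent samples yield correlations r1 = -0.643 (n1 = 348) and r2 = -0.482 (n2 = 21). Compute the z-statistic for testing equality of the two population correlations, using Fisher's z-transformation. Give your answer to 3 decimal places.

z1 = atanh(-0.643) = -0.763272,  z2 = atanh(-0.482) = -0.525586
SE = √(1/(n1−3) + 1/(n2−3)) = √(1/345 + 1/18) = √(0.0028986 + 0.0555556) = √0.0584542 = 0.241773
z = (z1 − z2)/SE = (-0.763272 − (-0.525586)) / 0.241773 = -0.237686 / 0.241773 = -0.983

-0.983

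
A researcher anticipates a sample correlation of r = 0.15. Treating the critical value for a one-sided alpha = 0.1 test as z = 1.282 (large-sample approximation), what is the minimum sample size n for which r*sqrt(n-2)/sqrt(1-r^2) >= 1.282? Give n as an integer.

r√(n−2)/√(1−r²) ≥ 1.282  ⇔  n−2 ≥ (1.282)²·(1−r²)/r²
(1−r²)/r² = (1−0.0225)/0.0225 = 43.4444
n ≥ 2 + 1.643524·43.4444 = 2 + 71.4019 = 73.4019
⌈73.4019⌉ = 74

74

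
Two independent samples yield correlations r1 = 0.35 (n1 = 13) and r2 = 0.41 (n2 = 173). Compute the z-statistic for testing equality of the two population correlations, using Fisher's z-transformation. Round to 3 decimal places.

z1 = atanh(0.35) = 0.365444,  z2 = atanh(0.41) = 0.435611
SE = √(1/(n1−3) + 1/(n2−3)) = √(1/10 + 1/170) = √(0.1000000 + 0.0058824) = √0.1058824 = 0.325396
z = (z1 − z2)/SE = (0.365444 − 0.435611) / 0.325396 = -0.070167 / 0.325396 = -0.216

-0.216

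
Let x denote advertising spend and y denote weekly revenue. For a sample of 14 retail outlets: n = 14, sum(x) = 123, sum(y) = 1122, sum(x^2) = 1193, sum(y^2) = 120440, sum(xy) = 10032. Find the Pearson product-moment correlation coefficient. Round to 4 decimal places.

Numerator: nΣxy − (Σx)(Σy) = 14·10032 − (123)(1122) = 2442
Denominator: √[(nΣx²−(Σx)²)(nΣy²−(Σy)²)]
  nΣx²−(Σx)² = 14·1193 − 15129 = 1573;  nΣy²−(Σy)² = 14·120440 − 1258884 = 427276
  √(1573·427276) = √672105148 = 25924.9908
r = 2442 / 25924.9908 = 0.0942

0.0942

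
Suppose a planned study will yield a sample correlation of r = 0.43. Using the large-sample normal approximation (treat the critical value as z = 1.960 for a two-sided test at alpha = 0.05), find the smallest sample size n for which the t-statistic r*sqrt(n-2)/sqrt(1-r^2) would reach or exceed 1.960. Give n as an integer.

Need r·√(n−2)/√(1−r²) ≥ 1.960
√(n−2) ≥ 1.960·√(1−0.1849) / 0.43 = 1.960·0.902829 / 0.43 = 4.1152
n−2 ≥ 16.9349  ⇒  n ≥ 18.9349
Smallest integer n = 19

19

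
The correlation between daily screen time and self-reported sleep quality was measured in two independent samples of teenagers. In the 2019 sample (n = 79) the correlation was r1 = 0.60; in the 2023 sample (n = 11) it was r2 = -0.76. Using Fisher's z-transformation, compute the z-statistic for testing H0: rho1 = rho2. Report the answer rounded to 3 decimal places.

Fisher z-transforms: z1 = atanh(0.60) = 0.693147, z2 = atanh(-0.76) = -0.996215; difference d = 1.689362
Var(d) = 1/76 + 1/8 = 0.0131579 + 0.1250000 = 0.1381579
z = d/√Var(d) = 1.689362 / √0.1381579 = 1.689362 / 0.371696 = 4.545

4.545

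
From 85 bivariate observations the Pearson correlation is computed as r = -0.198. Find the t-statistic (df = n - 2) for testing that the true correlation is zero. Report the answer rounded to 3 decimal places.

-1.840

t = r·√(n−2) / √(1−r²) with r = -0.198, n = 85
  = -0.198·√83 / √(1 − 0.039204)
  = -0.198·9.110434 / 0.980202
  = -1.803866 / 0.980202 = -1.840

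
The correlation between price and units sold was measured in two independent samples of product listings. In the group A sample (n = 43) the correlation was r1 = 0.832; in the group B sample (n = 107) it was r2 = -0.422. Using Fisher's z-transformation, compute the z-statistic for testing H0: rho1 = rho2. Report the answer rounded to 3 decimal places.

8.840

Fisher z-transforms: z1 = atanh(0.832) = 1.194600, z2 = atanh(-0.422) = -0.450123; difference d = 1.644723
Var(d) = 1/40 + 1/104 = 0.0250000 + 0.0096154 = 0.0346154
z = d/√Var(d) = 1.644723 / √0.0346154 = 1.644723 / 0.186052 = 8.840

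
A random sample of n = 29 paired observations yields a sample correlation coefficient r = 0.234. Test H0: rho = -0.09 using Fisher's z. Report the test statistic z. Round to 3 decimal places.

z_r = atanh(0.234) = 0.238417,  z_0 = atanh(-0.09) = -0.090244
SE = 1/√(n−3) = 1/√26 = 0.196116
z = (z_r − z_0)/SE = (0.238417 − (-0.090244)) / 0.196116 = 0.328661 / 0.196116 = 1.676

1.676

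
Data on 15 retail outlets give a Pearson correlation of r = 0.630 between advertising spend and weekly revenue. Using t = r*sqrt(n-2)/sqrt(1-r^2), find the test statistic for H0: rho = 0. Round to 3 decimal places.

2.925

t = r·√(n−2) / √(1−r²) with r = 0.630, n = 15
  = 0.630·√13 / √(1 − 0.396900)
  = 0.630·3.605551 / 0.776595
  = 2.271497 / 0.776595 = 2.925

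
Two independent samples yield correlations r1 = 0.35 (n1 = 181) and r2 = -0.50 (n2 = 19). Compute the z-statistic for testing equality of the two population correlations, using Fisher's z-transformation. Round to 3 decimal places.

z1 = atanh(0.35) = 0.365444,  z2 = atanh(-0.50) = -0.549306
SE = √(1/(n1−3) + 1/(n2−3)) = √(1/178 + 1/16) = √(0.0056180 + 0.0625000) = √0.0681180 = 0.260994
z = (z1 − z2)/SE = (0.365444 − (-0.549306)) / 0.260994 = 0.914750 / 0.260994 = 3.505

3.505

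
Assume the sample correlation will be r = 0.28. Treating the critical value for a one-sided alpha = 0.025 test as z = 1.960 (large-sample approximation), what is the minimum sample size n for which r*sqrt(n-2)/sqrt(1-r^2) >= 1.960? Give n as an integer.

48

Need r·√(n−2)/√(1−r²) ≥ 1.960
√(n−2) ≥ 1.960·√(1−0.0784) / 0.28 = 1.960·0.960000 / 0.28 = 6.7200
n−2 ≥ 45.1584  ⇒  n ≥ 47.1584
Smallest integer n = 48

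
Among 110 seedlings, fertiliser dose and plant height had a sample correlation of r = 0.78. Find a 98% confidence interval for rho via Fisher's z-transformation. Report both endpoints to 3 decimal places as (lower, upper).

(0.675, 0.854)

z_r = atanh(0.78) = 1.045371;  SE = 1/√(n−3) = 1/√107 = 0.096674
z-limits: 1.045371 ± 2.326·0.096674 = 1.045371 ± 0.224864 = [0.820507, 1.270235]
ρ-limits: (tanh 0.820507, tanh 1.270235) = (0.675, 0.854)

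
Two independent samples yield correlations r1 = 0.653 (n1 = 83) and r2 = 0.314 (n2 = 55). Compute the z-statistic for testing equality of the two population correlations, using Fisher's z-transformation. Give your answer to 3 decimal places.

Fisher z-transforms: z1 = atanh(0.653) = 0.780511, z2 = atanh(0.314) = 0.324977; difference d = 0.455534
Var(d) = 1/80 + 1/52 = 0.0125000 + 0.0192308 = 0.0317308
z = d/√Var(d) = 0.455534 / √0.0317308 = 0.455534 / 0.178131 = 2.557

2.557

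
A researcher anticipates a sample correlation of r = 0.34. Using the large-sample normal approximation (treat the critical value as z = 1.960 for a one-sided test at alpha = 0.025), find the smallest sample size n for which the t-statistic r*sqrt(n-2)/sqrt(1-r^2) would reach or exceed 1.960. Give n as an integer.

32

r√(n−2)/√(1−r²) ≥ 1.960  ⇔  n−2 ≥ (1.960)²·(1−r²)/r²
(1−r²)/r² = (1−0.1156)/0.1156 = 7.6505
n ≥ 2 + 3.8416·7.6505 = 2 + 29.3902 = 31.3902
⌈31.3902⌉ = 32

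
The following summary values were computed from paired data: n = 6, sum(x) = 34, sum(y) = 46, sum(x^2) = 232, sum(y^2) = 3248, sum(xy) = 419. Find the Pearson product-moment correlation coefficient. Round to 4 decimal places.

0.4692

Numerator: nΣxy − (Σx)(Σy) = 6·419 − (34)(46) = 950
Denominator: √[(nΣx²−(Σx)²)(nΣy²−(Σy)²)]
  nΣx²−(Σx)² = 6·232 − 1156 = 236;  nΣy²−(Σy)² = 6·3248 − 2116 = 17372
  √(236·17372) = √4099792 = 2024.7943
r = 950 / 2024.7943 = 0.4692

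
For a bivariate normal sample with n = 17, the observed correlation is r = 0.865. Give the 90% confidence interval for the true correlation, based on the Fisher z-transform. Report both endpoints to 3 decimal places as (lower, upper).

z_r = atanh(0.865) = 1.312871;  SE = 1/√(n−3) = 1/√14 = 0.267261
z-limits: 1.312871 ± 1.645·0.267261 = 1.312871 ± 0.439644 = [0.873227, 1.752515]
ρ-limits: (tanh 0.873227, tanh 1.752515) = (0.703, 0.942)

(0.703, 0.942)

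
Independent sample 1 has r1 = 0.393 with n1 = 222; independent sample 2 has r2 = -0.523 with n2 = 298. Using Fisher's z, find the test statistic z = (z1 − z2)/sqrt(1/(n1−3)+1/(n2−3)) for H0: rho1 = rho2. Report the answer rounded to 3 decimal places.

Fisher z-transforms: z1 = atanh(0.393) = 0.415343, z2 = atanh(-0.523) = -0.580460; difference d = 0.995803
Var(d) = 1/219 + 1/295 = 0.0045662 + 0.0033898 = 0.0079560
z = d/√Var(d) = 0.995803 / √0.0079560 = 0.995803 / 0.089196 = 11.164

11.164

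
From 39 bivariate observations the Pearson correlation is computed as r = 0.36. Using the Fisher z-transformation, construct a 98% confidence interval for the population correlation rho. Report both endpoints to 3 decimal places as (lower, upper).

z_r = atanh(0.36) = 0.376886;  SE = 1/√(n−3) = 1/√36 = 0.166667
z-limits: 0.376886 ± 2.326·0.166667 = 0.376886 ± 0.387667 = [-0.010781, 0.764553]
ρ-limits: (tanh -0.010781, tanh 0.764553) = (-0.011, 0.644)

(-0.011, 0.644)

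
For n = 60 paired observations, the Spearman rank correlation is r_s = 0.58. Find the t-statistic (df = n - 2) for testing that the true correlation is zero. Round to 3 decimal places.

t = r_s·√(n−2) / √(1−r_s²) with r_s = 0.58, n = 60
  = 0.58·√58 / √(1 − 0.3364)
  = 0.58·7.615773 / 0.814616
  = 4.417148 / 0.814616 = 5.422

5.422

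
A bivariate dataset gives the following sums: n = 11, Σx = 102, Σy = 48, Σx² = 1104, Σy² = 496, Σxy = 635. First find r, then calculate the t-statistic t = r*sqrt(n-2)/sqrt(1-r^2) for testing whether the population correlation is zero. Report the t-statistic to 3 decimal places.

5.920

Numerator: nΣxy − (Σx)(Σy) = 11·635 − (102)(48) = 2089
Denominator: √[(nΣx²−(Σx)²)(nΣy²−(Σy)²)]
  nΣx²−(Σx)² = 11·1104 − 10404 = 1740;  nΣy²−(Σy)² = 11·496 − 2304 = 3152
  √(1740·3152) = √5484480 = 2341.8967
r = 2089 / 2341.8967 = 0.8920
t = r·√(n−2)/√(1−r²) = 0.8920·√9 / √(1−0.795664) = 2.676000 / 0.452035 = 5.920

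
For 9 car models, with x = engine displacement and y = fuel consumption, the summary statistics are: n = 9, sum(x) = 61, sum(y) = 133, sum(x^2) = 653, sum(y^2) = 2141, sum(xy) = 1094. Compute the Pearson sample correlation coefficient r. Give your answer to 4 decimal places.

0.9390

S_xy = nΣxy − ΣxΣy = 9·1094 − 61·133 = 9846 − 8113 = 1733
S_xx = nΣx² − (Σx)² = 9·653 − 61² = 5877 − 3721 = 2156
S_yy = nΣy² − (Σy)² = 9·2141 − 133² = 19269 − 17689 = 1580
r = S_xy / √(S_xx·S_yy) = 1733 / √(2156·1580) = 1733 / √3406480 = 1733 / 1845.6652 = 0.9390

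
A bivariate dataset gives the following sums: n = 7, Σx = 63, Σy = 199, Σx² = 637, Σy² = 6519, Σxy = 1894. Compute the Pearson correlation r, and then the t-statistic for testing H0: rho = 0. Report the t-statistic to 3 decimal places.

1.033

Numerator: nΣxy − (Σx)(Σy) = 7·1894 − (63)(199) = 721
Denominator: √[(nΣx²−(Σx)²)(nΣy²−(Σy)²)]
  nΣx²−(Σx)² = 7·637 − 3969 = 490;  nΣy²−(Σy)² = 7·6519 − 39601 = 6032
  √(490·6032) = √2955680 = 1719.2091
r = 721 / 1719.2091 = 0.4194
t = r·√(n−2)/√(1−r²) = 0.4194·√5 / √(1−0.175896) = 0.937807 / 0.907802 = 1.033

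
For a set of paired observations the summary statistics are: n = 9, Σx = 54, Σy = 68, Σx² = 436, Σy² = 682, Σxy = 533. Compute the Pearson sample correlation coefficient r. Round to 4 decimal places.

0.9107

S_xy = nΣxy − ΣxΣy = 9·533 − 54·68 = 4797 − 3672 = 1125
S_xx = nΣx² − (Σx)² = 9·436 − 54² = 3924 − 2916 = 1008
S_yy = nΣy² − (Σy)² = 9·682 − 68² = 6138 − 4624 = 1514
r = S_xy / √(S_xx·S_yy) = 1125 / √(1008·1514) = 1125 / √1526112 = 1125 / 1235.3591 = 0.9107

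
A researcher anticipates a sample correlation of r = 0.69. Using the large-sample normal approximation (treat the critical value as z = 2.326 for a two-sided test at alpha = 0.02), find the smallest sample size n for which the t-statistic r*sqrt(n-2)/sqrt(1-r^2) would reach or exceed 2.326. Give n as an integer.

r√(n−2)/√(1−r²) ≥ 2.326  ⇔  n−2 ≥ (2.326)²·(1−r²)/r²
(1−r²)/r² = (1−0.4761)/0.4761 = 1.1004
n ≥ 2 + 5.410276·1.1004 = 2 + 5.9535 = 7.9535
⌈7.9535⌉ = 8

8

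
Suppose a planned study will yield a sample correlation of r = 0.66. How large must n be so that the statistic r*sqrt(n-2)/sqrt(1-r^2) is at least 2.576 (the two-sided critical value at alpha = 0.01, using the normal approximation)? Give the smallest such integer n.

11

Need r·√(n−2)/√(1−r²) ≥ 2.576
√(n−2) ≥ 2.576·√(1−0.4356) / 0.66 = 2.576·0.751266 / 0.66 = 2.9322
n−2 ≥ 8.5978  ⇒  n ≥ 10.5978
Smallest integer n = 11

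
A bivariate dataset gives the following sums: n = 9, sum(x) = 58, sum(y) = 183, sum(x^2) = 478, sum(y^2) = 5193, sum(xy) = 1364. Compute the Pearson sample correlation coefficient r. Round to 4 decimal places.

0.4715

S_xy = nΣxy − ΣxΣy = 9·1364 − 58·183 = 12276 − 10614 = 1662
S_xx = nΣx² − (Σx)² = 9·478 − 58² = 4302 − 3364 = 938
S_yy = nΣy² − (Σy)² = 9·5193 − 183² = 46737 − 33489 = 13248
r = S_xy / √(S_xx·S_yy) = 1662 / √(938·13248) = 1662 / √12426624 = 1662 / 3525.1417 = 0.4715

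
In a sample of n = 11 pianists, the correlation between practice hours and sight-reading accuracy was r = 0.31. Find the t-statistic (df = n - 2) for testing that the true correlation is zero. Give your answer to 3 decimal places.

0.978

1 − r² = 1 − 0.0961 = 0.9039;  √(1−r²) = 0.950737
√(n−2) = √9 = 3.000000
t = r·√(n−2)/√(1−r²) = 0.31 · 3.000000 / 0.950737 = 0.978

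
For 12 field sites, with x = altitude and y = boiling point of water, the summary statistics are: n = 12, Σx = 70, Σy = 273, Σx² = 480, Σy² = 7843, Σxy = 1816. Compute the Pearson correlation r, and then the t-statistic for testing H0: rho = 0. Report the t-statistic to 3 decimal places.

2.730

S_xy = nΣxy − ΣxΣy = 12·1816 − 70·273 = 21792 − 19110 = 2682
S_xx = nΣx² − (Σx)² = 12·480 − 70² = 5760 − 4900 = 860
S_yy = nΣy² − (Σy)² = 12·7843 − 273² = 94116 − 74529 = 19587
r = S_xy / √(S_xx·S_yy) = 2682 / √(860·19587) = 2682 / √16844820 = 2682 / 4104.2441 = 0.6535
t = r·√(n−2)/√(1−r²) = 0.6535·√10 / √(1−0.427062) = 2.066548 / 0.756927 = 2.730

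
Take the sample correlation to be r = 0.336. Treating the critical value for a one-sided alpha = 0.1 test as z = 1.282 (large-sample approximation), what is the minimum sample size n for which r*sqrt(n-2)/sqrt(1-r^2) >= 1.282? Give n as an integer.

Need r·√(n−2)/√(1−r²) ≥ 1.282
√(n−2) ≥ 1.282·√(1−0.112896) / 0.336 = 1.282·0.941862 / 0.336 = 3.5937
n−2 ≥ 12.9147  ⇒  n ≥ 14.9147
Smallest integer n = 15

15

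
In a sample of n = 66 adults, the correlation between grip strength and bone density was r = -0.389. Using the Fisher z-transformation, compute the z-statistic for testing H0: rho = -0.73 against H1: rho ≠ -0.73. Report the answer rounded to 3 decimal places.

Fisher z: atanh(-0.389) = -0.410621, atanh(-0.73) = -0.928727
z = (z_r − z_0)·√(n−3) = (-0.410621 − (-0.928727))·√63 = 0.518106 · 7.937254 = 4.112

4.112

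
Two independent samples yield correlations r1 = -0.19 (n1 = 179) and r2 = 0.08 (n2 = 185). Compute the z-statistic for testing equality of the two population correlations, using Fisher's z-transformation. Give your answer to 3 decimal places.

z1 = atanh(-0.19) = -0.192337,  z2 = atanh(0.08) = 0.080171
SE = √(1/(n1−3) + 1/(n2−3)) = √(1/176 + 1/182) = √(0.0056818 + 0.0054945) = √0.0111763 = 0.105718
z = (z1 − z2)/SE = (-0.192337 − 0.080171) / 0.105718 = -0.272508 / 0.105718 = -2.578

-2.578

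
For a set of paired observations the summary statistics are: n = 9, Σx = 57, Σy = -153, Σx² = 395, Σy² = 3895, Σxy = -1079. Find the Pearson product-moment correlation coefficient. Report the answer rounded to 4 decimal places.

Numerator: nΣxy − (Σx)(Σy) = 9·(-1079) − (57)(-153) = -990
Denominator: √[(nΣx²−(Σx)²)(nΣy²−(Σy)²)]
  nΣx²−(Σx)² = 9·395 − 3249 = 306;  nΣy²−(Σy)² = 9·3895 − 23409 = 11646
  √(306·11646) = √3563676 = 1887.7701
r = -990 / 1887.7701 = -0.5244

-0.5244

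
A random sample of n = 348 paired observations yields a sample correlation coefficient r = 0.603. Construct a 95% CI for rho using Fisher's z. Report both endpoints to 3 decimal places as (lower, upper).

z_r = atanh(0.603) = 0.697848;  SE = 1/√(n−3) = 1/√345 = 0.053838
z-limits: 0.697848 ± 1.960·0.053838 = 0.697848 ± 0.105522 = [0.592326, 0.803370]
ρ-limits: (tanh 0.592326, tanh 0.803370) = (0.532, 0.666)

(0.532, 0.666)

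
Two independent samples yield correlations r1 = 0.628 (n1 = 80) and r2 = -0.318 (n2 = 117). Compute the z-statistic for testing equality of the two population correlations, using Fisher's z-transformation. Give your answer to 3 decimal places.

z1 = atanh(0.628) = 0.738107,  z2 = atanh(-0.318) = -0.329421
SE = √(1/(n1−3) + 1/(n2−3)) = √(1/77 + 1/114) = √(0.0129870 + 0.0087719) = √0.0217589 = 0.147509
z = (z1 − z2)/SE = (0.738107 − (-0.329421)) / 0.147509 = 1.067528 / 0.147509 = 7.237

7.237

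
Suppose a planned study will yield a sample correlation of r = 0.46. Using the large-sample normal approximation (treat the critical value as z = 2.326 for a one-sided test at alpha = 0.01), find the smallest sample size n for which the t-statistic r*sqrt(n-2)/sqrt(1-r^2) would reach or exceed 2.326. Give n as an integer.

23

r√(n−2)/√(1−r²) ≥ 2.326  ⇔  n−2 ≥ (2.326)²·(1−r²)/r²
(1−r²)/r² = (1−0.2116)/0.2116 = 3.7259
n ≥ 2 + 5.410276·3.7259 = 2 + 20.1581 = 22.1581
⌈22.1581⌉ = 23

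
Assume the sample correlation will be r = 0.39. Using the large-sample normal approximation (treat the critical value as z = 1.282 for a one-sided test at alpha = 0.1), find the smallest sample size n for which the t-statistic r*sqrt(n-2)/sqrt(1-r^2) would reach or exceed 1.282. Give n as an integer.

12

Need r·√(n−2)/√(1−r²) ≥ 1.282
√(n−2) ≥ 1.282·√(1−0.1521) / 0.39 = 1.282·0.920815 / 0.39 = 3.0269
n−2 ≥ 9.1621  ⇒  n ≥ 11.1621
Smallest integer n = 12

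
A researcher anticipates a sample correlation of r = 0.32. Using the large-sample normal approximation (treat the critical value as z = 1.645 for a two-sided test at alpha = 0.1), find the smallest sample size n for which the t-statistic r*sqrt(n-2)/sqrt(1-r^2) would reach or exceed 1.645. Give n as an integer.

Need r·√(n−2)/√(1−r²) ≥ 1.645
√(n−2) ≥ 1.645·√(1−0.1024) / 0.32 = 1.645·0.947418 / 0.32 = 4.8703
n−2 ≥ 23.7198  ⇒  n ≥ 25.7198
Smallest integer n = 26

26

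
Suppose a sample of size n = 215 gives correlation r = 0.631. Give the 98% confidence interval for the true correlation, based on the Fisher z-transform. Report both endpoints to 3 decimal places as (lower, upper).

Fisher z: z_r = atanh(r) = ½·ln((1+0.631)/(1−0.631)) = 0.743076
SE(z) = 1/√(n−3) = 1/√212 = 0.068680
98% ⇒ z* = 2.326; margin = 2.326·0.068680 = 0.159750
CI on z-scale: (0.583326, 0.902826)
Back-transform: tanh(0.583326) = 0.525079, tanh(0.902826) = 0.717671

(0.525, 0.718)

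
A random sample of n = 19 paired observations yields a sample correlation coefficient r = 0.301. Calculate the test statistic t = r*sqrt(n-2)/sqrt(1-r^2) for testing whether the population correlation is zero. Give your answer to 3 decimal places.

1 − r² = 1 − 0.090601 = 0.909399;  √(1−r²) = 0.953624
√(n−2) = √17 = 4.123106
t = r·√(n−2)/√(1−r²) = 0.301 · 4.123106 / 0.953624 = 1.301

1.301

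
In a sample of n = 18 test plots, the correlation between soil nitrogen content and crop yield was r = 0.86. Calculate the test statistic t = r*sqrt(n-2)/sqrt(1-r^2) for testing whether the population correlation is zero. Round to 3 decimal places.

6.741

1 − r² = 1 − 0.7396 = 0.2604;  √(1−r²) = 0.510294
√(n−2) = √16 = 4.000000
t = r·√(n−2)/√(1−r²) = 0.86 · 4.000000 / 0.510294 = 6.741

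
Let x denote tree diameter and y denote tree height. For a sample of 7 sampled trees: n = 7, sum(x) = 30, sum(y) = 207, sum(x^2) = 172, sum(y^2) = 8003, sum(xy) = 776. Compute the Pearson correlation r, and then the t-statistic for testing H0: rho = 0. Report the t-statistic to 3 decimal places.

-0.944

S_xy = nΣxy − ΣxΣy = 7·776 − 30·207 = 5432 − 6210 = -778
S_xx = nΣx² − (Σx)² = 7·172 − 30² = 1204 − 900 = 304
S_yy = nΣy² − (Σy)² = 7·8003 − 207² = 56021 − 42849 = 13172
r = S_xy / √(S_xx·S_yy) = -778 / √(304·13172) = -778 / √4004288 = -778 / 2001.0717 = -0.3888
t = r·√(n−2)/√(1−r²) = -0.3888·√5 / √(1−0.151165) = -0.869383 / 0.921322 = -0.944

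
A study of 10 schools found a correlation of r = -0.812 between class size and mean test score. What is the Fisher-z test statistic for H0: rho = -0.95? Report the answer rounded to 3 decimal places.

1.849

z_r = atanh(-0.812) = -1.132872,  z_0 = atanh(-0.95) = -1.831781
SE = 1/√(n−3) = 1/√7 = 0.377964
z = (z_r − z_0)/SE = (-1.132872 − (-1.831781)) / 0.377964 = 0.698909 / 0.377964 = 1.849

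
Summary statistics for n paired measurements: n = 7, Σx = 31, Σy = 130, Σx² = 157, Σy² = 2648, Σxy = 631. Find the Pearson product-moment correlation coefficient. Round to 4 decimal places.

S_xy = nΣxy − ΣxΣy = 7·631 − 31·130 = 4417 − 4030 = 387
S_xx = nΣx² − (Σx)² = 7·157 − 31² = 1099 − 961 = 138
S_yy = nΣy² − (Σy)² = 7·2648 − 130² = 18536 − 16900 = 1636
r = S_xy / √(S_xx·S_yy) = 387 / √(138·1636) = 387 / √225768 = 387 / 475.1505 = 0.8145

0.8145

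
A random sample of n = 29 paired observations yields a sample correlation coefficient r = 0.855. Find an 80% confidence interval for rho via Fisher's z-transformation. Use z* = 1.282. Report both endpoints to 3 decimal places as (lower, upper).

(0.771, 0.910)

z_r = atanh(0.855) = 1.274453;  SE = 1/√(n−3) = 1/√26 = 0.196116
z-limits: 1.274453 ± 1.282·0.196116 = 1.274453 ± 0.251421 = [1.023032, 1.525874]
ρ-limits: (tanh 1.023032, tanh 1.525874) = (0.771, 0.910)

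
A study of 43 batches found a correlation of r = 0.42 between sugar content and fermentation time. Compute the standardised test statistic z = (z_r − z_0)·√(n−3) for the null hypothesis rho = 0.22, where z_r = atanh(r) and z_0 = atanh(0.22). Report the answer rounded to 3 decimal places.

1.417

z_r = atanh(0.42) = 0.447692,  z_0 = atanh(0.22) = 0.223656
SE = 1/√(n−3) = 1/√40 = 0.158114
z = (z_r − z_0)/SE = (0.447692 − 0.223656) / 0.158114 = 0.224036 / 0.158114 = 1.417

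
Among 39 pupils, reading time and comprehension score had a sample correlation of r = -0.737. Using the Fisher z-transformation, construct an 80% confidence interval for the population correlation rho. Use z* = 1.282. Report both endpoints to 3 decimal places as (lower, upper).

Fisher z: z_r = atanh(r) = ½·ln((1+(-0.737))/(1−(-0.737))) = -0.943880
SE(z) = 1/√(n−3) = 1/√36 = 0.166667
80% ⇒ z* = 1.282; margin = 1.282·0.166667 = 0.213667
CI on z-scale: (-1.157547, -0.730213)
Back-transform: tanh(-1.157547) = -0.820239, tanh(-0.730213) = -0.623196

(-0.820, -0.623)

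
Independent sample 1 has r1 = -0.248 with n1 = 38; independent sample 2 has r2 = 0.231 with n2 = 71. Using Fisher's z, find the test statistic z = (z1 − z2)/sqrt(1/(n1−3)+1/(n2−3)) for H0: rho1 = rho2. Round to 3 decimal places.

z1 = atanh(-0.248) = -0.253281,  z2 = atanh(0.231) = 0.235246
SE = √(1/(n1−3) + 1/(n2−3)) = √(1/35 + 1/68) = √(0.0285714 + 0.0147059) = √0.0432773 = 0.208032
z = (z1 − z2)/SE = (-0.253281 − 0.235246) / 0.208032 = -0.488527 / 0.208032 = -2.348

-2.348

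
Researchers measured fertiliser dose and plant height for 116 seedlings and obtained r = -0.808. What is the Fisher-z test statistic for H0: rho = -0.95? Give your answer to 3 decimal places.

7.553

Fisher z: atanh(-0.808) = -1.121241, atanh(-0.95) = -1.831781
z = (z_r − z_0)·√(n−3) = (-1.121241 − (-1.831781))·√113 = 0.710540 · 10.630146 = 7.553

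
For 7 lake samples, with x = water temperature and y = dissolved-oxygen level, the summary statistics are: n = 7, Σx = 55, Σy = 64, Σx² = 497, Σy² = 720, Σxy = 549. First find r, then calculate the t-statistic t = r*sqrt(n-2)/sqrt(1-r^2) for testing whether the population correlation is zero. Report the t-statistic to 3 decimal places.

Numerator: nΣxy − (Σx)(Σy) = 7·549 − (55)(64) = 323
Denominator: √[(nΣx²−(Σx)²)(nΣy²−(Σy)²)]
  nΣx²−(Σx)² = 7·497 − 3025 = 454;  nΣy²−(Σy)² = 7·720 − 4096 = 944
  √(454·944) = √428576 = 654.6572
r = 323 / 654.6572 = 0.4934
t = r·√(n−2)/√(1−r²) = 0.4934·√5 / √(1−0.243444) = 1.103276 / 0.869802 = 1.268

1.268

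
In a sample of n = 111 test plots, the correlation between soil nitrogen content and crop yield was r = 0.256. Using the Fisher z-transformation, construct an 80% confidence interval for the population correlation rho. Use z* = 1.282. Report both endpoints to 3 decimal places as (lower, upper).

(0.138, 0.367)

z_r = atanh(0.256) = 0.261823;  SE = 1/√(n−3) = 1/√108 = 0.096225
z-limits: 0.261823 ± 1.282·0.096225 = 0.261823 ± 0.123360 = [0.138463, 0.385183]
ρ-limits: (tanh 0.138463, tanh 0.385183) = (0.138, 0.367)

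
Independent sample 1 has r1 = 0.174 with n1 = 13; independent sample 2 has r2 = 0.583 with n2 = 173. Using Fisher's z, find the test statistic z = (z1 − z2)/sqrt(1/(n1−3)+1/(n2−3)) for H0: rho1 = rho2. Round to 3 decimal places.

Fisher z-transforms: z1 = atanh(0.174) = 0.175789, z2 = atanh(0.583) = 0.666995; difference d = -0.491206
Var(d) = 1/10 + 1/170 = 0.1000000 + 0.0058824 = 0.1058824
z = d/√Var(d) = -0.491206 / √0.1058824 = -0.491206 / 0.325396 = -1.510

-1.510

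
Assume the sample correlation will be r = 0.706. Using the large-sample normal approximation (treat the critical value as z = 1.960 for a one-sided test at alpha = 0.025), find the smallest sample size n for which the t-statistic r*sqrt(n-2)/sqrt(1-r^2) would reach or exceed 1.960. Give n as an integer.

6

r√(n−2)/√(1−r²) ≥ 1.960  ⇔  n−2 ≥ (1.960)²·(1−r²)/r²
(1−r²)/r² = (1−0.498436)/0.498436 = 1.0063
n ≥ 2 + 3.8416·1.0063 = 2 + 3.8658 = 5.8658
⌈5.8658⌉ = 6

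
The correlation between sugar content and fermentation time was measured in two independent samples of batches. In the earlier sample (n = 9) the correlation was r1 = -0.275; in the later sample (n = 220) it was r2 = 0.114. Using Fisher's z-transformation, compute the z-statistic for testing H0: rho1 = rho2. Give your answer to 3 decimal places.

Fisher z-transforms: z1 = atanh(-0.275) = -0.282265, z2 = atanh(0.114) = 0.114498; difference d = -0.396763
Var(d) = 1/6 + 1/217 = 0.1666667 + 0.0046083 = 0.1712750
z = d/√Var(d) = -0.396763 / √0.1712750 = -0.396763 / 0.413854 = -0.959

-0.959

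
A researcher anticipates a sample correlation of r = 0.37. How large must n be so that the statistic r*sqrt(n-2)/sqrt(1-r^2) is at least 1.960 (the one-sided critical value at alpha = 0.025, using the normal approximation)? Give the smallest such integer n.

r√(n−2)/√(1−r²) ≥ 1.960  ⇔  n−2 ≥ (1.960)²·(1−r²)/r²
(1−r²)/r² = (1−0.1369)/0.1369 = 6.3046
n ≥ 2 + 3.8416·6.3046 = 2 + 24.2198 = 26.2198
⌈26.2198⌉ = 27

27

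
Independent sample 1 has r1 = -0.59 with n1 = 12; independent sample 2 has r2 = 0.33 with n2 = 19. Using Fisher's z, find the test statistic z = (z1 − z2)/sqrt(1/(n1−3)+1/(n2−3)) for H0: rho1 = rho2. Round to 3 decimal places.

-2.449

Fisher z-transforms: z1 = atanh(-0.59) = -0.677666, z2 = atanh(0.33) = 0.342828; difference d = -1.020494
Var(d) = 1/9 + 1/16 = 0.1111111 + 0.0625000 = 0.1736111
z = d/√Var(d) = -1.020494 / √0.1736111 = -1.020494 / 0.416667 = -2.449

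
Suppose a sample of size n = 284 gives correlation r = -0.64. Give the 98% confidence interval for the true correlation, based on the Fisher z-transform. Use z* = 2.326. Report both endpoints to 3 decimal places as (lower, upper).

z_r = atanh(-0.64) = -0.758174;  SE = 1/√(n−3) = 1/√281 = 0.059655
z-limits: -0.758174 ± 2.326·0.059655 = -0.758174 ± 0.138758 = [-0.896932, -0.619416]
ρ-limits: (tanh -0.896932, tanh -0.619416) = (-0.715, -0.551)

(-0.715, -0.551)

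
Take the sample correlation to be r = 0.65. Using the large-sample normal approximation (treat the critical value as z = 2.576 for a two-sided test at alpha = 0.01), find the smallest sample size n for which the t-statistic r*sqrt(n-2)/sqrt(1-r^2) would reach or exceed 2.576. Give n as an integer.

Need r·√(n−2)/√(1−r²) ≥ 2.576
√(n−2) ≥ 2.576·√(1−0.4225) / 0.65 = 2.576·0.759934 / 0.65 = 3.0117
n−2 ≥ 9.0703  ⇒  n ≥ 11.0703
Smallest integer n = 12

12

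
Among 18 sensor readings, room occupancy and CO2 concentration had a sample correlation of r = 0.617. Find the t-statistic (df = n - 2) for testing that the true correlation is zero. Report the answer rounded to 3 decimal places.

t = r·√(n−2) / √(1−r²) with r = 0.617, n = 18
  = 0.617·√16 / √(1 − 0.380689)
  = 0.617·4.000000 / 0.786963
  = 2.468000 / 0.786963 = 3.136

3.136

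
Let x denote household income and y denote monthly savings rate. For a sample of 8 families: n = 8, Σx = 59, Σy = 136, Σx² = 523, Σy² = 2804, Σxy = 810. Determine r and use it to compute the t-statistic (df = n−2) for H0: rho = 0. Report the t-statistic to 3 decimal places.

-6.111

Numerator: nΣxy − (Σx)(Σy) = 8·810 − (59)(136) = -1544
Denominator: √[(nΣx²−(Σx)²)(nΣy²−(Σy)²)]
  nΣx²−(Σx)² = 8·523 − 3481 = 703;  nΣy²−(Σy)² = 8·2804 − 18496 = 3936
  √(703·3936) = √2767008 = 1663.4326
r = -1544 / 1663.4326 = -0.9282
t = r·√(n−2)/√(1−r²) = -0.9282·√6 / √(1−0.861555) = -2.273616 / 0.372082 = -6.111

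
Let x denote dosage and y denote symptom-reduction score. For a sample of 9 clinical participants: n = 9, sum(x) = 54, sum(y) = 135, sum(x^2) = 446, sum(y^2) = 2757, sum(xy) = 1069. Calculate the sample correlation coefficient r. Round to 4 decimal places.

0.8667

Numerator: nΣxy − (Σx)(Σy) = 9·1069 − (54)(135) = 2331
Denominator: √[(nΣx²−(Σx)²)(nΣy²−(Σy)²)]
  nΣx²−(Σx)² = 9·446 − 2916 = 1098;  nΣy²−(Σy)² = 9·2757 − 18225 = 6588
  √(1098·6588) = √7233624 = 2689.5397
r = 2331 / 2689.5397 = 0.8667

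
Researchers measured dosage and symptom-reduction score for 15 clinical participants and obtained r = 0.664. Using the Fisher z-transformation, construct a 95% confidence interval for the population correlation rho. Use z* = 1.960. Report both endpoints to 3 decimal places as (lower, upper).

(0.230, 0.878)

Fisher z: z_r = atanh(r) = ½·ln((1+0.664)/(1−0.664)) = 0.799934
SE(z) = 1/√(n−3) = 1/√12 = 0.288675
95% ⇒ z* = 1.960; margin = 1.960·0.288675 = 0.565803
CI on z-scale: (0.234131, 1.365737)
Back-transform: tanh(0.234131) = 0.229945, tanh(1.365737) = 0.877717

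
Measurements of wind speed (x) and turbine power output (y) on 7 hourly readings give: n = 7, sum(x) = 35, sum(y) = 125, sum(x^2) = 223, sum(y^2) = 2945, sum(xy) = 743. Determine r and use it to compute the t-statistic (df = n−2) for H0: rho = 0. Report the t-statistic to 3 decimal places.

S_xy = nΣxy − ΣxΣy = 7·743 − 35·125 = 5201 − 4375 = 826
S_xx = nΣx² − (Σx)² = 7·223 − 35² = 1561 − 1225 = 336
S_yy = nΣy² − (Σy)² = 7·2945 − 125² = 20615 − 15625 = 4990
r = S_xy / √(S_xx·S_yy) = 826 / √(336·4990) = 826 / √1676640 = 826 / 1294.8513 = 0.6379
t = r·√(n−2)/√(1−r²) = 0.6379·√5 / √(1−0.406916) = 1.426388 / 0.770119 = 1.852

1.852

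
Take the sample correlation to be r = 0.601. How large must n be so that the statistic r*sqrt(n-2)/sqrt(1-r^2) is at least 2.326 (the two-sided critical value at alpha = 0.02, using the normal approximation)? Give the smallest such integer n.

12

r√(n−2)/√(1−r²) ≥ 2.326  ⇔  n−2 ≥ (2.326)²·(1−r²)/r²
(1−r²)/r² = (1−0.361201)/0.361201 = 1.7685
n ≥ 2 + 5.410276·1.7685 = 2 + 9.5681 = 11.5681
⌈11.5681⌉ = 12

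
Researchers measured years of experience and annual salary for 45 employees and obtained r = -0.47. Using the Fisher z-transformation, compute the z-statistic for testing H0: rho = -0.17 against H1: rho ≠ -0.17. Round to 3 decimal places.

-2.193

Fisher z: atanh(-0.47) = -0.510070, atanh(-0.17) = -0.171667
z = (z_r − z_0)·√(n−3) = (-0.510070 − (-0.171667))·√42 = -0.338403 · 6.480741 = -2.193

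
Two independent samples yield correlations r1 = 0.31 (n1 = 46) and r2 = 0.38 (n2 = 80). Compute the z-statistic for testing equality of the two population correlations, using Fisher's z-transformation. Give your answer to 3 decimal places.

-0.418

z1 = atanh(0.31) = 0.320545,  z2 = atanh(0.38) = 0.400060
SE = √(1/(n1−3) + 1/(n2−3)) = √(1/43 + 1/77) = √(0.0232558 + 0.0129870) = √0.0362428 = 0.190375
z = (z1 − z2)/SE = (0.320545 − 0.400060) / 0.190375 = -0.079515 / 0.190375 = -0.418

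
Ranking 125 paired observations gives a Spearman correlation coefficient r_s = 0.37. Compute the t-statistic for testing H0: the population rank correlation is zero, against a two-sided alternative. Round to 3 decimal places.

t = r_s·√(n−2) / √(1−r_s²) with r_s = 0.37, n = 125
  = 0.37·√123 / √(1 − 0.1369)
  = 0.37·11.090537 / 0.929032
  = 4.103499 / 0.929032 = 4.417

4.417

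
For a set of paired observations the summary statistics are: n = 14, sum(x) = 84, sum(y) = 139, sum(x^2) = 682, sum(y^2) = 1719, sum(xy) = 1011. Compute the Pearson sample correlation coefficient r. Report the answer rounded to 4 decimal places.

S_xy = nΣxy − ΣxΣy = 14·1011 − 84·139 = 14154 − 11676 = 2478
S_xx = nΣx² − (Σx)² = 14·682 − 84² = 9548 − 7056 = 2492
S_yy = nΣy² − (Σy)² = 14·1719 − 139² = 24066 − 19321 = 4745
r = S_xy / √(S_xx·S_yy) = 2478 / √(2492·4745) = 2478 / √11824540 = 2478 / 3438.6829 = 0.7206

0.7206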